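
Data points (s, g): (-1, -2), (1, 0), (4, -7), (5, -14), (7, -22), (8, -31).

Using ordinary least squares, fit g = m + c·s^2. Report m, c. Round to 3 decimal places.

m = -0.543, c = -0.466

Normal-equation sums: Σ1 = 6, Σs^2 = 156, Σs^2·s^2 = 7380.
Moment sums: Σg = -76, Σs^2·g = -3526.
Δ = 6·7380 − 156² = 19944.
m = ((-76)·7380 − 156·(-3526))/19944 = -451/831; c = (6·(-3526) − 156·(-76))/19944 = -775/1662.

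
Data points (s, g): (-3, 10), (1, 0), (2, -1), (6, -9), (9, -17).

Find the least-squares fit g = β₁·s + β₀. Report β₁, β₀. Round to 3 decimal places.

β₁ = -2.186, β₀ = 3.158

The normal system MᵀM·[β₁, β₀]ᵀ = Mᵀg is [[131, 15]; [15, 5]]·[β₁, β₀]ᵀ = [-239, -17]ᵀ.
det = 131·5 − 15² = 430.
β₁ = ((-239)·5 − 15·(-17))/430 = -94/43; β₀ = (131·(-17) − 15·(-239))/430 = 679/215.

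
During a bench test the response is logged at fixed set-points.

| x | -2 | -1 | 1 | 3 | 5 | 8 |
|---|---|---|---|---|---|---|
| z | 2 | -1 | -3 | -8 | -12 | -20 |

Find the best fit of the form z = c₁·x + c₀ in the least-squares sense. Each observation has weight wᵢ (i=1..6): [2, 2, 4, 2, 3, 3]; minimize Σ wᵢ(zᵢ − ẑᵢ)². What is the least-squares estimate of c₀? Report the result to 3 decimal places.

Normal-equation sums: Σwᵢ·x·x = 299, Σwᵢ·x = 43, Σwᵢ·1 = 16.
Moment sums: Σwᵢ·x·z = -726, Σwᵢ·z = -122.
Normal equations: [[299, 43]; [43, 16]]·[c₁, c₀]ᵀ = [-726, -122]ᵀ.
Δ = 299·16 − 43² = 2935.
c₁ = ((-726)·16 − 43·(-122))/2935 = -1274/587; c₀ = (299·(-122) − 43·(-726))/2935 = -1052/587.

c₀ = -1.792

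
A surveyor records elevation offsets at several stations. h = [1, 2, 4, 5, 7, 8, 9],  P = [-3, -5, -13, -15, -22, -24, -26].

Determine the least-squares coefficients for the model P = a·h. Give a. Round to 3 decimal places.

a = -3.000

Sums needed: Σh·h = 240.
Moment sums: Σh·P = -720.
So AᵀA·[a]ᵀ = AᵀP: [[240]]·[a]ᵀ = [-720]ᵀ.
a = (-720)/240 = -3.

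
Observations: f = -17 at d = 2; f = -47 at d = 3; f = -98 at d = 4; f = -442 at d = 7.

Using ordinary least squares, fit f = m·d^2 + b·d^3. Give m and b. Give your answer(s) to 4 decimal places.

AᵀA·[m, b]ᵀ = Aᵀf reads: 2754·m + 18106·b = -23717;  18106·m + 122538·b = -159283.
Δ = 2754·122538 − 18106² = 9642416.
m = ((-23717)·122538 − 18106·(-159283))/9642416 = -5563937/2410604; b = (2754·(-159283) − 18106·(-23717))/9642416 = -2311345/2410604.

m = -2.3081, b = -0.9588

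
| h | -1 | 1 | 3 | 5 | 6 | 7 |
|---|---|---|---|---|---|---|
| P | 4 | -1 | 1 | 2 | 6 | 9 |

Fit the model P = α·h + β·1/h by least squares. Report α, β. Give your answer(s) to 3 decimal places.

Normal-equation sums: Σh·h = 121, Σh·1/h = 6, Σ1/h·1/h = 96989/44100.
Moment sums: Σh·P = 107, Σ1/h·P = -208/105.
AᵀA·[α, β]ᵀ = AᵀP becomes [[121, 6]; [6, 96989/44100]]·[α, β]ᵀ = [107, -208/105]ᵀ.
Determinant 121·(96989/44100) − 6² = 10148069/44100.
α = (107·(96989/44100) − 6·(-208/105))/(10148069/44100) = 10901983/10148069; β = (121·(-208/105) − 6·107)/(10148069/44100) = -38882760/10148069.

α = 1.074, β = -3.832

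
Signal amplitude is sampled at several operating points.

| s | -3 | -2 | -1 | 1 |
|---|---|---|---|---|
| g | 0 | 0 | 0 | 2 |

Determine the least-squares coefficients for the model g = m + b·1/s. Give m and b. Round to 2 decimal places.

m = 0.73, b = 1.10

From the data, Σ1 = 4, Σ1/s = -5/6, Σ1/s·1/s = 85/36.
Moment sums: Σg = 2, Σ1/s·g = 2.
Normal equations: [[4, -5/6]; [-5/6, 85/36]]·[m, b]ᵀ = [2, 2]ᵀ.
Δ = 4·(85/36) − (-5/6)² = 35/4.
m = (2·(85/36) − (-5/6)·2)/(35/4) = 46/63; b = (4·2 − (-5/6)·2)/(35/4) = 116/105.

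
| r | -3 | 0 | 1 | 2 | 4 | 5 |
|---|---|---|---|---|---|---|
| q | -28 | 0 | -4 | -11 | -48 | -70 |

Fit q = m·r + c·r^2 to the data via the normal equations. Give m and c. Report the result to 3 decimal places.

The normal system MᵀM·[m, c]ᵀ = Mᵀq is [[55, 171]; [171, 979]]·[m, c]ᵀ = [-484, -2818]ᵀ.
Δ = 55·979 − 171² = 24604.
m = ((-484)·979 − 171·(-2818))/24604 = 4021/12302; c = (55·(-2818) − 171·(-484))/24604 = -36113/12302.

m = 0.327, c = -2.936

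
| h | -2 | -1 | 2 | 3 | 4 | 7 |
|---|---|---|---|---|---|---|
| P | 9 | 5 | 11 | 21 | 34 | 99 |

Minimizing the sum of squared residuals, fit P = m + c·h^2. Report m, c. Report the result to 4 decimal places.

Normal-equation sums: Σ1 = 6, Σh^2 = 83, Σh^2·h^2 = 2771.
Right-hand side: ΣP = 179, Σh^2·P = 5669.
So MᵀM·[m, c]ᵀ = MᵀP: [[6, 83]; [83, 2771]]·[m, c]ᵀ = [179, 5669]ᵀ.
Determinant 6·2771 − 83² = 9737.
m = (179·2771 − 83·5669)/9737 = 25482/9737; c = (6·5669 − 83·179)/9737 = 19157/9737.

m = 2.6170, c = 1.9674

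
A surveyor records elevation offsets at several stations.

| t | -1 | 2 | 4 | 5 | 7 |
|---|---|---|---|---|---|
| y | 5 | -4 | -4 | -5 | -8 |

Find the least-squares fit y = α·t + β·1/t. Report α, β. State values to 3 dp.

The normal system AᵀA·[α, β]ᵀ = Aᵀy is [[95, 5]; [5, 26909/19600]]·[α, β]ᵀ = [-110, -71/7]ᵀ.
det = 95·(26909/19600) − 5² = 413271/3920.
α = ((-110)·(26909/19600) − 5·(-71/7))/(413271/3920) = -131066/137757; β = (95·(-71/7) − 5·(-110))/(413271/3920) = -540400/137757.

α = -0.951, β = -3.923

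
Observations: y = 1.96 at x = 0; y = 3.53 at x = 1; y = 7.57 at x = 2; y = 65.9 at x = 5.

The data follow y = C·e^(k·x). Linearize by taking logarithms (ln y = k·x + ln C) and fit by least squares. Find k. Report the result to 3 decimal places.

k = 0.711

Taking logs, ln y = k·x + ln C, so regress ln y on x.
Σx = 8.0000, Σ(x)² = 30.0000, Σln y = 8.1466, Σx·ln y = 26.2504.
Normal system: [[30.0000, 8.0000]; [8.0000, 4]]·[k, ln C]ᵀ = [26.2504, 8.1466]ᵀ.
Solving (det = 56.0000): k = 0.71123, ln C = 0.61418.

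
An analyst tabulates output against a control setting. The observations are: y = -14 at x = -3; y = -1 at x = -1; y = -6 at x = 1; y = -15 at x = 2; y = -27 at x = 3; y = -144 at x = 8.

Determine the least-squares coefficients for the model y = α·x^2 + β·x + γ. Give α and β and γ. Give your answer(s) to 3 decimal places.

α = -1.944, β = -2.176, γ = -2.361

Setting ∂/∂α … = 0 gives: 4276·α + 520·β + 88·γ = -9652;  520·α + 88·β + 10·γ = -1226;  88·α + 10·β + 6·γ = -207.
(Σx^2·x^2 = 4276, Σx^2·x = 520, Σx^2 = 88, Σx·x = 88, Σx = 10, Σ1 = 6, Σx^2·y = -9652, Σx·y = -1226, Σy = -207.)
Row-reducing yields α = -53638/27591, β = -120079/55182, γ = -21711/9197.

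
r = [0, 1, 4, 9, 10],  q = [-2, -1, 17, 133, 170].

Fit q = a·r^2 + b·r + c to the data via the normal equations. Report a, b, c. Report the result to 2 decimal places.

The normal equations are: 16818·a + 1794·b + 198·c = 28044;  1794·a + 198·b + 24·c = 2964;  198·a + 24·b + 5·c = 317.
Inverting the 3×3 Gram matrix, [a, b, c]ᵀ = [9143/4396, -16573/4396, -1903/2198]ᵀ.

a = 2.08, b = -3.77, c = -0.87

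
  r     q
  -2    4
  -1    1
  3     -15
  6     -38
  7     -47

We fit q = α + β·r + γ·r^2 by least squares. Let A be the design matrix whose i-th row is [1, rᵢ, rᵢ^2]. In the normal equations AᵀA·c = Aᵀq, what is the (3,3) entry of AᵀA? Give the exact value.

Row 3 ↔ basis r^2, column 3 ↔ basis r^2, so (AᵀA)_{3,3} = Σᵢ (r^2)·(r^2) = (4)·(4) + (1)·(1) + (9)·(9) + (36)·(36) + (49)·(49) = 3795.

3795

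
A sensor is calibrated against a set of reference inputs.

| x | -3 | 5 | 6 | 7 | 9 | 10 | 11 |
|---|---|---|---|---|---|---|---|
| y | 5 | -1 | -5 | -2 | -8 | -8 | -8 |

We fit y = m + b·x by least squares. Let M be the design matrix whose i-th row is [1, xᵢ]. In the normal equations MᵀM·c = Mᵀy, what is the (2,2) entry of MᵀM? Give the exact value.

Row 2 ↔ basis x, column 2 ↔ basis x, so (MᵀM)_{2,2} = Σᵢ (x)·(x) = (-3)·(-3) + (5)·(5) + (6)·(6) + (7)·(7) + (9)·(9) + (10)·(10) + (11)·(11) = 421.

421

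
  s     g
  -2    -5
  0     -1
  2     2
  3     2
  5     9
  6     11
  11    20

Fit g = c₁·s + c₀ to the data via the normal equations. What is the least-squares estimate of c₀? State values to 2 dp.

Compute the Gram sums: Σs·s = 199, Σs = 25, Σ1 = 7.
Moment sums: Σs·g = 351, Σg = 38.
Δ = 199·7 − 25² = 768.
c₁ = (351·7 − 25·38)/768 = 1507/768; c₀ = (199·38 − 25·351)/768 = -1213/768.

c₀ = -1.58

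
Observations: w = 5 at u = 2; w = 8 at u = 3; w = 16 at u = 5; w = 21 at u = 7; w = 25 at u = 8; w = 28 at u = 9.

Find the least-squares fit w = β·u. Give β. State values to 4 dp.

Normal-equation sums: Σu·u = 232.
Right-hand side: Σu·w = 713.
XᵀX·[β]ᵀ = Xᵀw becomes [[232]]·[β]ᵀ = [713]ᵀ.
β = 713/232 = 3.07328.

β = 3.0733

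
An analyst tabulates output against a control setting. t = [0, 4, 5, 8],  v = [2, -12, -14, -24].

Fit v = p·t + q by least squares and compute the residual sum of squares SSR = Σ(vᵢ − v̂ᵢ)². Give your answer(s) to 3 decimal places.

SSR = 0.916

Entries of MᵀM: Σt·t = 105, Σt = 17, Σ1 = 4.
For Mᵀv: Σt·v = -310, Σv = -48.
So MᵀM·[p, q]ᵀ = Mᵀv: [[105, 17]; [17, 4]]·[p, q]ᵀ = [-310, -48]ᵀ.
det = 105·4 − 17² = 131.
p = ((-310)·4 − 17·(-48))/131 = -424/131; q = (105·(-48) − 17·(-310))/131 = 230/131.
Residuals: 32/131, -106/131, 56/131, 18/131; SSR = 120/131.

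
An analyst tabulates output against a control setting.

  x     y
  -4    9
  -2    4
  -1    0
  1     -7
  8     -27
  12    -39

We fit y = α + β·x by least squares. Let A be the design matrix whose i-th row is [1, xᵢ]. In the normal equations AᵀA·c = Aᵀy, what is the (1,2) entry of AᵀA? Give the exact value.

Row 1 ↔ basis 1, column 2 ↔ basis x, so (AᵀA)_{1,2} = Σᵢ x = (1)·(-4) + (1)·(-2) + (1)·(-1) + (1)·(1) + (1)·(8) + (1)·(12) = 14.

14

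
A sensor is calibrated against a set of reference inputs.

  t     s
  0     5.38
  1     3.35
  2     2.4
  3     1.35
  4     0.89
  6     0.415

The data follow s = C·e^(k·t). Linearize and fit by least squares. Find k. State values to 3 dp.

k = -0.432

Let Y = ln s. Fitting Y = k·t + ln C by least squares:
Σt = 16.0000, Σ(t)² = 66.0000, Σln s = 3.0712, Σt·ln s = -1.8828.
Equations: 66.0000·k + 16.0000·ln C = -1.8828;  16.0000·k + 6·ln C = 3.0712.
Solving (det = 140.0000): k = -0.43169, ln C = 1.66303.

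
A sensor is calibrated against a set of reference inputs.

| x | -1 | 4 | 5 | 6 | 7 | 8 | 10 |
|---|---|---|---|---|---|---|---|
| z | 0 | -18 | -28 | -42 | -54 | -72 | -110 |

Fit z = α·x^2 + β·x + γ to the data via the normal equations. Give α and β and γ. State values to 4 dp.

MᵀM·[α, β, γ]ᵀ = Mᵀz reads: 18675·α + 2259·β + 291·γ = -20754;  2259·α + 291·β + 39·γ = -2518;  291·α + 39·β + 7·γ = -324.
(Σx^2·x^2 = 18675, Σx^2·x = 2259, Σx^2 = 291, Σx·x = 291, Σx = 39, Σ1 = 7, Σx^2·z = -20754, Σx·z = -2518, Σz = -324.)
Solving the 3×3 system (Gaussian elimination) gives α = -8011/7602, β = -4211/7602, γ = 771/1267.

α = -1.0538, β = -0.5539, γ = 0.6085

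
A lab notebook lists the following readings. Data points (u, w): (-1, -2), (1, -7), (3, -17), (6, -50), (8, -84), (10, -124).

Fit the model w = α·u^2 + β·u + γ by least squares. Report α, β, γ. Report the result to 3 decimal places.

α = -1.044, β = -1.667, γ = -3.124

From the data, Σu^2·u^2 = 15475, Σu^2·u = 1755, Σu^2 = 211, Σu·u = 211, Σu = 27, Σ1 = 6.
Moment sums: Σu^2·w = -19738, Σu·w = -2268, Σw = -284.
So MᵀM·[α, β, γ]ᵀ = Mᵀw: [[15475, 1755, 211]; [1755, 211, 27]; [211, 27, 6]]·[α, β, γ]ᵀ = [-19738, -2268, -284]ᵀ.
Solving the 3×3 system (Gaussian elimination) gives α = -1261/1208, β = -360369/216232, γ = -84442/27029.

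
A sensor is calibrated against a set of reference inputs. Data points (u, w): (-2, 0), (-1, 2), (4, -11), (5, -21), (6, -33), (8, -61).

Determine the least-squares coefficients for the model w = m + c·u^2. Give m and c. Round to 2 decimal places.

m = 3.99, c = -1.01

Normal-equation sums: Σ1 = 6, Σu^2 = 146, Σu^2·u^2 = 6290.
For Xᵀw: Σw = -124, Σu^2·w = -5791.
Δ = 6·6290 − 146² = 16424.
m = ((-124)·6290 − 146·(-5791))/16424 = 32763/8212; c = (6·(-5791) − 146·(-124))/16424 = -8321/8212.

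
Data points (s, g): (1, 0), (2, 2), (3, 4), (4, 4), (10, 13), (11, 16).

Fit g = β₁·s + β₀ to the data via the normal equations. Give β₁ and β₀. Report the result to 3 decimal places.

Sums needed: Σs·s = 251, Σs = 31, Σ1 = 6.
For Xᵀg: Σs·g = 338, Σg = 39.
Eliminating β₀: 6·(row 1) − 31·(row 2) gives 545·β₁ = 6·338 − 31·39 = 819, so β₁ = 819/545.
Then β₀ = (39 − 31·(819/545))/6 = -689/545.

β₁ = 1.503, β₀ = -1.264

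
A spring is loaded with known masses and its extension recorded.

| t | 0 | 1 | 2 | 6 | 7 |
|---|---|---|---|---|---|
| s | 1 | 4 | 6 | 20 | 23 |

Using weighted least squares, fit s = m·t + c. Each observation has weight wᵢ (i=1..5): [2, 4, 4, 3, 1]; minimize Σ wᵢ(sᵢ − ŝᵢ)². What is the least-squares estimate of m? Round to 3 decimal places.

m = 3.215

Compute the Gram sums: Σwᵢ·t·t = 177, Σwᵢ·t = 37, Σwᵢ·1 = 14.
For XᵀWs: Σwᵢ·t·s = 585, Σwᵢ·s = 125.
Normal equations: [[177, 37]; [37, 14]]·[m, c]ᵀ = [585, 125]ᵀ.
Determinant 177·14 − 37² = 1109.
m = (585·14 − 37·125)/1109 = 3565/1109; c = (177·125 − 37·585)/1109 = 480/1109.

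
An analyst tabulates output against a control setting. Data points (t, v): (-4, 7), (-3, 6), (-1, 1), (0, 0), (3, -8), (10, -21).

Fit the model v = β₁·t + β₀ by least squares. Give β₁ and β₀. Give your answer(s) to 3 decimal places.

β₁ = -2.052, β₀ = -0.790

Sums needed: Σt·t = 135, Σt = 5, Σ1 = 6.
For Xᵀv: Σt·v = -281, Σv = -15.
So XᵀX·[β₁, β₀]ᵀ = Xᵀv: [[135, 5]; [5, 6]]·[β₁, β₀]ᵀ = [-281, -15]ᵀ.
Eliminating β₀: 6·(row 1) − 5·(row 2) gives 785·β₁ = 6·(-281) − 5·(-15) = -1611, so β₁ = -1611/785.
Then β₀ = ((-15) − 5·(-1611/785))/6 = -124/157.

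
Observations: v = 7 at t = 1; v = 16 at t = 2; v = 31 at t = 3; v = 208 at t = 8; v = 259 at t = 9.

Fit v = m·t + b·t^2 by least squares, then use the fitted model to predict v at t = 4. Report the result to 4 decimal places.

From the data, Σt·t = 159, Σt·t^2 = 1277, Σt^2·t^2 = 10755.
Right-hand side: Σt·v = 4127, Σt^2·v = 34641.
So MᵀM·[m, b]ᵀ = Mᵀv: [[159, 1277]; [1277, 10755]]·[m, b]ᵀ = [4127, 34641]ᵀ.
Eliminating b: 10755·(row 1) − 1277·(row 2) gives 79316·m = 10755·4127 − 1277·34641 = 149328, so m = 37332/19829.
Then b = (34641 − 1277·(37332/19829))/10755 = 59435/19829.
At t = 4: v̂ = (37332/19829)·(4) + (59435/19829)·(16) = 1100288/19829.

v̂ = 55.4888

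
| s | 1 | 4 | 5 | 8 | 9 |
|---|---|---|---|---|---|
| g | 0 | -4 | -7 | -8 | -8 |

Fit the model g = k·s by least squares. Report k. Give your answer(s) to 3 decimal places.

k = -1.000

Normal-equation sums: Σs·s = 187.
Right-hand side: Σs·g = -187.
So MᵀM·[k]ᵀ = Mᵀg: [[187]]·[k]ᵀ = [-187]ᵀ.
k = (-187)/187 = -1.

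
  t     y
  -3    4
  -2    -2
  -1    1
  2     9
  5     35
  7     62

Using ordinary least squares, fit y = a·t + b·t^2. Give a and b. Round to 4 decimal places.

a = 1.9962, b = 0.9872

Setting ∂/∂a … = 0 gives: 92·a + 440·b = 618;  440·a + 3140·b = 3978.
(Σt·t = 92, Σt·t^2 = 440, Σt^2·t^2 = 3140, Σt·y = 618, Σt^2·y = 3978.)
Eliminating b: 3140·(row 1) − 440·(row 2) gives 95280·a = 3140·618 − 440·3978 = 190200, so a = 1585/794.
Then b = (3978 − 440·(1585/794))/3140 = 3919/3970.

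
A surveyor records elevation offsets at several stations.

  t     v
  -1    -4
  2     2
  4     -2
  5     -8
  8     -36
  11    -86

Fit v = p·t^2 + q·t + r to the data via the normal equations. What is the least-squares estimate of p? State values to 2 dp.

p = -1.03

From the data, Σt^2·t^2 = 19635, Σt^2·t = 2039, Σt^2 = 231, Σt·t = 231, Σt = 29, Σ1 = 6.
Moment sums: Σt^2·v = -12938, Σt·v = -1274, Σv = -134.
So MᵀM·[p, q, r]ᵀ = Mᵀv: [[19635, 2039, 231]; [2039, 231, 29]; [231, 29, 6]]·[p, q, r]ᵀ = [-12938, -1274, -134]ᵀ.
Solving the 3×3 system (Gaussian elimination) gives p = -3220/3117, q = 18682/5195, r = 896/15585.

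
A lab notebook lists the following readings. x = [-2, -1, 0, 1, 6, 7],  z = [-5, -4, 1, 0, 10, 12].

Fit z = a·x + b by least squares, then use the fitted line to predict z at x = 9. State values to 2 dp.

ẑ = 15.72

From the data, Σx·x = 91, Σx = 11, Σ1 = 6.
Moment sums: Σx·z = 158, Σz = 14.
Δ = 91·6 − 11² = 425.
a = (158·6 − 11·14)/425 = 794/425; b = (91·14 − 11·158)/425 = -464/425.
At x = 9: ẑ = (794/425)·(9) + (-464/425)·(1) = 6682/425.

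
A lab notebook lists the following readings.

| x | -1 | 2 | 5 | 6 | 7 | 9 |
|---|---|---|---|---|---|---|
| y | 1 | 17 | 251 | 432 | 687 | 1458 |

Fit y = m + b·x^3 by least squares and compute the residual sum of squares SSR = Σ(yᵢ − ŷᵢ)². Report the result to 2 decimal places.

SSR = 3.61

Entries of MᵀM: Σ1 = 6, Σx^3 = 1420, Σx^3·x^3 = 711436.
For Mᵀy: Σy = 2846, Σx^3·y = 1423345.
Normal equations: [[6, 1420]; [1420, 711436]]·[m, b]ᵀ = [2846, 1423345]ᵀ.
Δ = 6·711436 − 1420² = 2252216.
m = (2846·711436 − 1420·1423345)/2252216 = 899239/563054; b = (6·1423345 − 1420·2846)/2252216 = 2249375/1126108.
Residuals: 1577005/1126108, -324821/563054, -317245/1126108, -592411/563054, 302093/1126108, 272611/1126108; SSR = 4066221/1126108.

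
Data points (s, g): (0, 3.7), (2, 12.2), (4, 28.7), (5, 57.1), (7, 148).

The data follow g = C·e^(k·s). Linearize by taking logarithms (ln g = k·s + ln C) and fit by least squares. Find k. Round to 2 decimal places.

k = 0.52

With ln gᵢ as the transformed response and sᵢ as the regressor:
Σs = 18.0000, Σ(s)² = 94.0000, Σln g = 16.2087, Σs·ln g = 73.6350.
Equations: 94.0000·k + 18.0000·ln C = 73.6350;  18.0000·k + 5·ln C = 16.2087.
Solving (det = 146.0000): k = 0.52341, ln C = 1.35744.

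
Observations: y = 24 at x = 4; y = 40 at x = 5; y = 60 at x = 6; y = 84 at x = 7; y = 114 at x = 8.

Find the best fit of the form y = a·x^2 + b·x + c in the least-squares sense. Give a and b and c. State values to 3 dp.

a = 2.286, b = -5.029, c = 7.714

From the data, Σx^2·x^2 = 8674, Σx^2·x = 1260, Σx^2 = 190, Σx·x = 190, Σx = 30, Σ1 = 5.
Right-hand side: Σx^2·y = 14956, Σx·y = 2156, Σy = 322.
AᵀA·[a, b, c]ᵀ = Aᵀy becomes [[8674, 1260, 190]; [1260, 190, 30]; [190, 30, 5]]·[a, b, c]ᵀ = [14956, 2156, 322]ᵀ.
Row-reducing yields a = 16/7, b = -176/35, c = 54/7.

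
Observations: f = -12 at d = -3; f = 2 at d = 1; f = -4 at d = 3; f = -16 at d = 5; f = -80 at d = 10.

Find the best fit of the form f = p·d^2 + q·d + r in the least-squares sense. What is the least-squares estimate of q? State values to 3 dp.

q = 1.387

Setting ∂/∂p … = 0 gives: 10788·p + 1126·q + 144·r = -8542;  1126·p + 144·q + 16·r = -854;  144·p + 16·q + 5·r = -110.
(Σd^2·d^2 = 10788, Σd^2·d = 1126, Σd^2 = 144, Σd·d = 144, Σd = 16, Σ1 = 5, Σd^2·f = -8542, Σd·f = -854, Σf = -110.)
Row-reducing yields p = -205971/217219, q = 301379/217219, r = 188734/217219.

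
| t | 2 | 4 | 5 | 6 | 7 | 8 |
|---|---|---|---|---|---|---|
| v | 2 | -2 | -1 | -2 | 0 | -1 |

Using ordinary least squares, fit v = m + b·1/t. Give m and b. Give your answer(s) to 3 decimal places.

The normal equations are: 6·m + (1163/840)·b = -4;  (1163/840)·m + (293749/705600)·b = -19/120.
(Σ1 = 6, Σ1/t = 1163/840, Σ1/t·1/t = 293749/705600, Σv = -4, Σ1/t·v = -19/120.)
Determinant 6·(293749/705600) − (1163/840)² = 16397/28224.
m = ((-4)·(293749/705600) − (1163/840)·(-19/120))/(16397/28224) = -1020317/409925; b = (6·(-19/120) − (1163/840)·(-4))/(16397/28224) = 647472/81985.

m = -2.489, b = 7.897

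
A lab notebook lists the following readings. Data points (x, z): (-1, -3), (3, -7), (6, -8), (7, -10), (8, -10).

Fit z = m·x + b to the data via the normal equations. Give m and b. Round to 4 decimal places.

m = -0.7744, b = -4.0376

From the data, Σx·x = 159, Σx = 23, Σ1 = 5.
And Σx·z = -216, Σz = -38.
Δ = 159·5 − 23² = 266.
m = ((-216)·5 − 23·(-38))/266 = -103/133; b = (159·(-38) − 23·(-216))/266 = -537/133.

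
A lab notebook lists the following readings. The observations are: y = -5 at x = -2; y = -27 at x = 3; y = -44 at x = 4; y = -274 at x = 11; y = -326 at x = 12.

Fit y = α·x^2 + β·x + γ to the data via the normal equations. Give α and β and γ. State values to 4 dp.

α = -2.0522, β = -2.3188, γ = -1.5457

The normal system MᵀM·[α, β, γ]ᵀ = Mᵀy is [[35730, 3142, 294]; [3142, 294, 28]; [294, 28, 5]]·[α, β, γ]ᵀ = [-81065, -7173, -676]ᵀ.
Solving the 3×3 system (Gaussian elimination) gives α = -188246/91729, β = -425395/183458, γ = -12890/8339.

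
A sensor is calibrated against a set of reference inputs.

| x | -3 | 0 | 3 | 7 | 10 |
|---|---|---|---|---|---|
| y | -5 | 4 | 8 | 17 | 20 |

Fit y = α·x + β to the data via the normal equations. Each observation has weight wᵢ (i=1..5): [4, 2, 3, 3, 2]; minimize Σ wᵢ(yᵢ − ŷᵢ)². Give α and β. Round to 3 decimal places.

α = 1.986, β = 1.966

The normal equations are: 410·α + 38·β = 889;  38·α + 14·β = 103.
Eliminating β: 14·(row 1) − 38·(row 2) gives 4296·α = 14·889 − 38·103 = 8532, so α = 711/358.
Then β = (103 − 38·(711/358))/14 = 352/179.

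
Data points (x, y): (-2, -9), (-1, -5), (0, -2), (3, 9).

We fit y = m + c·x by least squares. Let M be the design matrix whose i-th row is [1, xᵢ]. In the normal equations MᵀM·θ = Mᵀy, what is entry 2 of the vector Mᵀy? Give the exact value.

Entry 2 ↔ basis x, so (Mᵀy)_{2} = Σᵢ (x)·yᵢ = (-2)·(-9) + (-1)·(-5) + (0)·(-2) + (3)·(9) = 50.

50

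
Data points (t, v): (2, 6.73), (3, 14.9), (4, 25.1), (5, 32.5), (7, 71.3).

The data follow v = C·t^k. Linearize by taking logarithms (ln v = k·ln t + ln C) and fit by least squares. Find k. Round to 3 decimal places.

k = 1.833

Let Y = ln v. Fitting Y = k·ln t + ln C by least squares:
Over the data: Σln t = 6.7334, Σ(ln t)² = 9.9861, Σln v = 15.5789, Σln t·ln v = 22.6630.
Normal system: [[9.9861, 6.7334]; [6.7334, 5]]·[k, ln C]ᵀ = [22.6630, 15.5789]ᵀ.
Slope k = (n·Σln t·ln v − Σln t·Σln v)/(n·Σ(ln t)² − (Σln t)²) = (5·22.6630 − 6.7334·15.5789)/4.5917 = 1.83280; ln C = (Σln v − k·Σln t)/n = 0.64760.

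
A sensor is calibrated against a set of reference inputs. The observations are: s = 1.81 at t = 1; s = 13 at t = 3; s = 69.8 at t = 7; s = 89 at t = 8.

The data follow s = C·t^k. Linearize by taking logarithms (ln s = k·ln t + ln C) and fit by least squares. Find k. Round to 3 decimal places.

k = 1.881

With ln sᵢ as the transformed response and ln tᵢ as the regressor:
Σln t = 5.1240, Σ(ln t)² = 9.3176, Σln s = 11.8925, Σln t·ln s = 20.4134.
Equations: 9.3176·k + 5.1240·ln C = 20.4134;  5.1240·k + 4·ln C = 11.8925.
Solving (det = 11.0154): k = 1.88069, ln C = 0.56399.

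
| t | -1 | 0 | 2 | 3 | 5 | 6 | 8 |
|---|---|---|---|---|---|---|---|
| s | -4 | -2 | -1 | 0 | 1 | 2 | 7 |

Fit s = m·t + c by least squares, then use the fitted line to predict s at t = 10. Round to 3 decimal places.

From the data, Σt·t = 139, Σt = 23, Σ1 = 7.
And Σt·s = 75, Σs = 3.
MᵀM·[m, c]ᵀ = Mᵀs becomes [[139, 23]; [23, 7]]·[m, c]ᵀ = [75, 3]ᵀ.
Δ = 139·7 − 23² = 444.
m = (75·7 − 23·3)/444 = 38/37; c = (139·3 − 23·75)/444 = -109/37.
At t = 10: ŝ = (38/37)·(10) + (-109/37)·(1) = 271/37.

ŝ = 7.324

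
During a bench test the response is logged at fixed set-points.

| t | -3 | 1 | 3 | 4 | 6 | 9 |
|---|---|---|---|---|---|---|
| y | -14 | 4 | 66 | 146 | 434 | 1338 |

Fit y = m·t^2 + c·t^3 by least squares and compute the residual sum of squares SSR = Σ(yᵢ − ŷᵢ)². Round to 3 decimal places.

SSR = 7.638

With design matrix A, AᵀA = [[8276, 67850]; [67850, 583652]] and Aᵀy = [126810, 1080654]ᵀ.
Eliminating c: 583652·(row 1) − 67850·(row 2) gives 226681452·m = 583652·126810 − 67850·1080654 = 690536220, so m = 57544685/18890121.
Then c = (1080654 − 67850·(57544685/18890121))/583652 = 28286167/18890121.
Residuals: -6212450/6296707, -3423456/6296707, -11626896/6296707, 8976006/6296707, 5630594/6296707, -2251110/6296707; SSR = 48094832/6296707.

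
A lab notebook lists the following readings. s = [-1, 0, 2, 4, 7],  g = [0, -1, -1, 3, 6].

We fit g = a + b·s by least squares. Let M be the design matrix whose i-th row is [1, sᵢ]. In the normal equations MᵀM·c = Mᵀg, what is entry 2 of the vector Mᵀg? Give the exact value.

52

Entry 2 ↔ basis s, so (Mᵀg)_{2} = Σᵢ (s)·gᵢ = (-1)·(0) + (0)·(-1) + (2)·(-1) + (4)·(3) + (7)·(6) = 52.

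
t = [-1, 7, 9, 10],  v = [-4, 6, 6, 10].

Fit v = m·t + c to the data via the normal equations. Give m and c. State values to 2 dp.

Entries of AᵀA: Σt·t = 231, Σt = 25, Σ1 = 4.
Moment sums: Σt·v = 200, Σv = 18.
AᵀA·[m, c]ᵀ = Aᵀv becomes [[231, 25]; [25, 4]]·[m, c]ᵀ = [200, 18]ᵀ.
Δ = 231·4 − 25² = 299.
m = (200·4 − 25·18)/299 = 350/299; c = (231·18 − 25·200)/299 = -842/299.

m = 1.17, c = -2.82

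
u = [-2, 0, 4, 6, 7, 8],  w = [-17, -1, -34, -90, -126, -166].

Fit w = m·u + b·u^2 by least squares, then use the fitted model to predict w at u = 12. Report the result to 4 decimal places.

Compute the Gram sums: Σu·u = 169, Σu·u^2 = 1127, Σu^2·u^2 = 8065.
Right-hand side: Σu·w = -2852, Σu^2·w = -20650.
Normal equations: [[169, 1127]; [1127, 8065]]·[m, b]ᵀ = [-2852, -20650]ᵀ.
det = 169·8065 − 1127² = 92856.
m = ((-2852)·8065 − 1127·(-20650))/92856 = 45195/15476; b = (169·(-20650) − 1127·(-2852))/92856 = -45941/15476.
At u = 12: ŵ = (45195/15476)·(12) + (-45941/15476)·(144) = -28647/73.

ŵ = -392.4247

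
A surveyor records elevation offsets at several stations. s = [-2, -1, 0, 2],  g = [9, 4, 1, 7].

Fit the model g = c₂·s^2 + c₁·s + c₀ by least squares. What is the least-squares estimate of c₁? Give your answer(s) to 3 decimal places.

The normal system AᵀA·[c₂, c₁, c₀]ᵀ = Aᵀg is [[33, -1, 9]; [-1, 9, -1]; [9, -1, 4]]·[c₂, c₁, c₀]ᵀ = [68, -8, 21]ᵀ.
Inverting the 3×3 Gram matrix, [c₂, c₁, c₀]ᵀ = [37/22, -61/110, 73/55]ᵀ.

c₁ = -0.555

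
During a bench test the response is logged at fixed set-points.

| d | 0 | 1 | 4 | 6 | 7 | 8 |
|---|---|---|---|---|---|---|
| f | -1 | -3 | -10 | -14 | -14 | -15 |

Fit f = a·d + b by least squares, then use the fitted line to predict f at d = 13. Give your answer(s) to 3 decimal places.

f̂ = -25.425

With design matrix M, MᵀM = [[166, 26]; [26, 6]] and Mᵀf = [-345, -57]ᵀ.
Determinant 166·6 − 26² = 320.
a = ((-345)·6 − 26·(-57))/320 = -147/80; b = (166·(-57) − 26·(-345))/320 = -123/80.
At d = 13: f̂ = (-147/80)·(13) + (-123/80)·(1) = -1017/40.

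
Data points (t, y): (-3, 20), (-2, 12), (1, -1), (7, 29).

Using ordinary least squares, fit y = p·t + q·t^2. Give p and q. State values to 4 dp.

Compute the Gram sums: Σt·t = 63, Σt·t^2 = 309, Σt^2·t^2 = 2499.
For Aᵀy: Σt·y = 118, Σt^2·y = 1648.
Normal equations: [[63, 309]; [309, 2499]]·[p, q]ᵀ = [118, 1648]ᵀ.
Determinant 63·2499 − 309² = 61956.
p = (118·2499 − 309·1648)/61956 = -35725/10326; q = (63·1648 − 309·118)/61956 = 11227/10326.

p = -3.4597, q = 1.0873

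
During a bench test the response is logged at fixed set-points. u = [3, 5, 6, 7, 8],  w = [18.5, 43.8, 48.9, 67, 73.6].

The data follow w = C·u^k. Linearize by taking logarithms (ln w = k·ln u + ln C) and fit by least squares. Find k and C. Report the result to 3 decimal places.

Let Y = ln w. Fitting Y = k·ln u + ln C by least squares:
Σln u = 8.5252, Σ(ln u)² = 15.1183, Σln w = 19.0905, Σln u·ln w = 33.3789.
Equations: 15.1183·k + 8.5252·ln C = 33.3789;  8.5252·k + 5·ln C = 19.0905.
Δ = 15.1183·5 − (8.5252)² = 2.9130; k = (33.3789·5 − 8.5252·19.0905)/2.9130 = 1.42276, ln C = (15.1183·19.0905 − 8.5252·33.3789)/2.9130 = 1.39225, so C = exp(1.39225) = 4.02391.

k = 1.423, C = 4.024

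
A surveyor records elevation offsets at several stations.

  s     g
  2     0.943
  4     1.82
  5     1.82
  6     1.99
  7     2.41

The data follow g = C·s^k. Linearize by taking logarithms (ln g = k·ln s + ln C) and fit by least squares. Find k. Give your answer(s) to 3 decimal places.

Taking logs, ln g = k·ln s + ln C, so regress ln g on ln s.
Σln s = 7.4265, Σ(ln s)² = 11.9895, Σln g = 2.7067, Σln s·ln g = 4.6979.
Normal system: [[11.9895, 7.4265]; [7.4265, 5]]·[k, ln C]ᵀ = [4.6979, 2.7067]ᵀ.
Δ = 11.9895·5 − (7.4265)² = 4.7940; k = (4.6979·5 − 7.4265·2.7067)/4.7940 = 0.70668, ln C = (11.9895·2.7067 − 7.4265·4.6979)/4.7940 = -0.50829.

k = 0.707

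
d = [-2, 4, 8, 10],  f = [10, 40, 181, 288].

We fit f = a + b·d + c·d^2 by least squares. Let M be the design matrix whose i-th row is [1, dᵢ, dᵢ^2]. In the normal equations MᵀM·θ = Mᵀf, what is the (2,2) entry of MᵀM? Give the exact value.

184

Row 2 ↔ basis d, column 2 ↔ basis d, so (MᵀM)_{2,2} = Σᵢ (d)·(d) = (-2)·(-2) + (4)·(4) + (8)·(8) + (10)·(10) = 184.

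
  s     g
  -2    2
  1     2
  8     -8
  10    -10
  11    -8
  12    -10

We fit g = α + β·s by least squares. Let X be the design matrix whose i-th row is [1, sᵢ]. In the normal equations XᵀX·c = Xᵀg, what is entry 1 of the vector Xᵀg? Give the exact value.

Entry 1 ↔ basis 1, so (Xᵀg)_{1} = Σᵢ gᵢ = (1)·(2) + (1)·(2) + (1)·(-8) + (1)·(-10) + (1)·(-8) + (1)·(-10) = -32.

-32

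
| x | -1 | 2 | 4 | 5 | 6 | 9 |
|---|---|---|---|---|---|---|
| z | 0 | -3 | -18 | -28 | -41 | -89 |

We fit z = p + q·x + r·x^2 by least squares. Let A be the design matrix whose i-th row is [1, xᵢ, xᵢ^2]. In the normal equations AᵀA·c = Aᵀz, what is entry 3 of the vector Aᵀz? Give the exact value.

-9685

Entry 3 ↔ basis x^2, so (Aᵀz)_{3} = Σᵢ (x^2)·zᵢ = (1)·(0) + (4)·(-3) + (16)·(-18) + (25)·(-28) + (36)·(-41) + (81)·(-89) = -9685.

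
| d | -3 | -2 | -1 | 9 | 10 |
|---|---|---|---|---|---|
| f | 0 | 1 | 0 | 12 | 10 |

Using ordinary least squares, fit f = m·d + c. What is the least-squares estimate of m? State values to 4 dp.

With design matrix A, AᵀA = [[195, 13]; [13, 5]] and Aᵀf = [206, 23]ᵀ.
Eliminating c: 5·(row 1) − 13·(row 2) gives 806·m = 5·206 − 13·23 = 731, so m = 731/806.
Then c = (23 − 13·(731/806))/5 = 139/62.

m = 0.9069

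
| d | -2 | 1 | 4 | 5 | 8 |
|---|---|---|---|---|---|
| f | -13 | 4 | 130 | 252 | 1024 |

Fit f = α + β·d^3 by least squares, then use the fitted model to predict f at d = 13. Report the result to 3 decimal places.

f̂ = 4385.895

Entries of XᵀX: Σ1 = 5, Σd^3 = 694, Σd^3·d^3 = 281930.
For Xᵀf: Σf = 1397, Σd^3·f = 564216.
Determinant 5·281930 − 694² = 928014.
α = (1397·281930 − 694·564216)/928014 = 1145153/464007; β = (5·564216 − 694·1397)/928014 = 925781/464007.
At d = 13: f̂ = (1145153/464007)·(1) + (925781/464007)·(2197) = 2035086010/464007.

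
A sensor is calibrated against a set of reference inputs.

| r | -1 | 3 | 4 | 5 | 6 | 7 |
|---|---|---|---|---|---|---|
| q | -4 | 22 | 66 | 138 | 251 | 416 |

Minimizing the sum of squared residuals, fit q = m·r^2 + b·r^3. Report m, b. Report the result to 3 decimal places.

m = -1.897, b = 1.483

Sums needed: Σr^2·r^2 = 4660, Σr^2·r^3 = 28974, Σr^3·r^3 = 184756.
Right-hand side: Σr^2·q = 34120, Σr^3·q = 218976.
det = 4660·184756 − 28974² = 21470284.
m = (34120·184756 − 28974·218976)/21470284 = -925816/487961; b = (4660·218976 − 28974·34120)/21470284 = 7958820/5367571.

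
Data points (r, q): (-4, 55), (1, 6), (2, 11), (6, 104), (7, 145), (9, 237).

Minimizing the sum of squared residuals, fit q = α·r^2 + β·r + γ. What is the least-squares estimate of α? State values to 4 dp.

Compute the Gram sums: Σr^2·r^2 = 10531, Σr^2·r = 1233, Σr^2 = 187, Σr·r = 187, Σr = 21, Σ1 = 6.
And Σr^2·q = 30976, Σr·q = 3580, Σq = 558.
MᵀM·[α, β, γ]ᵀ = Mᵀq becomes [[10531, 1233, 187]; [1233, 187, 21]; [187, 21, 6]]·[α, β, γ]ᵀ = [30976, 3580, 558]ᵀ.
Row-reducing yields α = 901017/298664, β = -311119/298664, γ = 195743/74666.

α = 3.0168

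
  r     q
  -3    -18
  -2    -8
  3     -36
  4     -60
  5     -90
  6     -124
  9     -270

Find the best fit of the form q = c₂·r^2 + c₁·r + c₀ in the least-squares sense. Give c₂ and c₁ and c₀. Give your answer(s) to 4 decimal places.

c₂ = -3.0116, c₁ = -2.7971, c₀ = -0.3397

MᵀM·[c₂, c₁, c₀]ᵀ = Mᵀq reads: 8916·c₂ + 1126·c₁ + 180·c₀ = -30062;  1126·c₂ + 180·c₁ + 22·c₀ = -3902;  180·c₂ + 22·c₁ + 7·c₀ = -606.
Inverting the 3×3 Gram matrix, [c₂, c₁, c₀]ᵀ = [-850475/282401, -789907/282401, -95936/282401]ᵀ.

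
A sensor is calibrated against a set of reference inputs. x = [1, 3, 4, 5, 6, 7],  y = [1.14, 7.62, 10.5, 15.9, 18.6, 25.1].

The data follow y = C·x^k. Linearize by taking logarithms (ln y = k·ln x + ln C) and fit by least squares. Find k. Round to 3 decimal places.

k = 1.576

Taking logs, ln y = k·ln x + ln C, so regress ln y on ln x.
Over the data: Σln x = 7.8320, Σ(ln x)² = 12.7160, Σln y = 13.4255, Σln x·ln y = 21.4520.
Normal system: [[12.7160, 7.8320]; [7.8320, 6]]·[k, ln C]ᵀ = [21.4520, 13.4255]ᵀ.
Δ = 12.7160·6 − (7.8320)² = 14.9557; k = (21.4520·6 − 7.8320·13.4255)/14.9557 = 1.57551, ln C = (12.7160·13.4255 − 7.8320·21.4520)/14.9557 = 0.18101.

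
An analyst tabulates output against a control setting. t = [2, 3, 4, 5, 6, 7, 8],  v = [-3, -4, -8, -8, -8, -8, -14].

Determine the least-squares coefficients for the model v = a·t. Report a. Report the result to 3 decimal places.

Setting ∂/∂a … = 0 gives: 203·a = -306.
a = (-306)/203 = -1.50739.

a = -1.507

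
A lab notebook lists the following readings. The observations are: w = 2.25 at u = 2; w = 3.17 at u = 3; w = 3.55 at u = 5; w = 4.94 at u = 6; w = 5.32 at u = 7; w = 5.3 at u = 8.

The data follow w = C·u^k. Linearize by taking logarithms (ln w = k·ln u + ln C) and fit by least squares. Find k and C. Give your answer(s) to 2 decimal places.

k = 0.63, C = 1.49

Taking logs, ln w = k·ln u + ln C, so regress ln w on ln u.
Σln u = 9.2183, Σ(ln u)² = 15.5987, Σln w = 8.1682, Σln u·ln w = 13.4512.
Normal system: [[15.5987, 9.2183]; [9.2183, 6]]·[k, ln C]ᵀ = [13.4512, 8.1682]ᵀ.
Solving (det = 8.6152): k = 0.62803, ln C = 0.39646, so C = exp(0.39646) = 1.48655.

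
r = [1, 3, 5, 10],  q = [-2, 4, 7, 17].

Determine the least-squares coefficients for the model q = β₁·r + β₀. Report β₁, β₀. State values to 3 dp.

β₁ = 2.045, β₀ = -3.212

Sums needed: Σr·r = 135, Σr = 19, Σ1 = 4.
Right-hand side: Σr·q = 215, Σq = 26.
Δ = 135·4 − 19² = 179.
β₁ = (215·4 − 19·26)/179 = 366/179; β₀ = (135·26 − 19·215)/179 = -575/179.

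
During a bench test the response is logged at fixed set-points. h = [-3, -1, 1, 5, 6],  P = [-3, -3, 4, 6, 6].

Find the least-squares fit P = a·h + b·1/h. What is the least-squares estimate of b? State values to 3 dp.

Setting ∂/∂a … = 0 gives: 72·a + 5·b = 82;  5·a + (1961/900)·b = 51/5.
Δ = 72·(1961/900) − 5² = 3297/25.
a = (82·(1961/900) − 5·(51/5))/(3297/25) = 57451/59346; b = (72·(51/5) − 5·82)/(3297/25) = 8110/3297.

b = 2.460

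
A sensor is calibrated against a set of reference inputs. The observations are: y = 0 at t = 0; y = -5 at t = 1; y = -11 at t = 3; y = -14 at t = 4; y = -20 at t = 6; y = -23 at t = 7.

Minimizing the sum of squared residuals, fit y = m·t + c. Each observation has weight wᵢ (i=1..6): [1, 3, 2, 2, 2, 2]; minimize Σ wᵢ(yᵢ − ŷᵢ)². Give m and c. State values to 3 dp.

From the data, Σwᵢ·t·t = 223, Σwᵢ·t = 43, Σwᵢ·1 = 12.
Right-hand side: Σwᵢ·t·y = -755, Σwᵢ·y = -151.
Eliminating c: 12·(row 1) − 43·(row 2) gives 827·m = 12·(-755) − 43·(-151) = -2567, so m = -2567/827.
Then c = ((-151) − 43·(-2567/827))/12 = -1208/827.

m = -3.104, c = -1.461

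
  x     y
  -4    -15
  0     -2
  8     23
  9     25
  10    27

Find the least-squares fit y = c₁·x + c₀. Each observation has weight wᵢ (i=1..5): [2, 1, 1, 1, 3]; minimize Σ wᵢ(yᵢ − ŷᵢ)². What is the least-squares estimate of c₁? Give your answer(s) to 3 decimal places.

c₁ = 3.019

The normal system AᵀWA·[c₁, c₀]ᵀ = AᵀWy is [[477, 39]; [39, 8]]·[c₁, c₀]ᵀ = [1339, 97]ᵀ.
Δ = 477·8 − 39² = 2295.
c₁ = (1339·8 − 39·97)/2295 = 6929/2295; c₀ = (477·97 − 39·1339)/2295 = -1984/765.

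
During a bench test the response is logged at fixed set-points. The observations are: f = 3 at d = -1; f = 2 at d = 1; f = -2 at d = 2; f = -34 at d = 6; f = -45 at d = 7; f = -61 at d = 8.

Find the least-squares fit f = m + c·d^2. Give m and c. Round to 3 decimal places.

m = 2.932, c = -0.997

With design matrix A, AᵀA = [[6, 155]; [155, 7811]] and Aᵀf = [-137, -7336]ᵀ.
det = 6·7811 − 155² = 22841.
m = ((-137)·7811 − 155·(-7336))/22841 = 66973/22841; c = (6·(-7336) − 155·(-137))/22841 = -22781/22841.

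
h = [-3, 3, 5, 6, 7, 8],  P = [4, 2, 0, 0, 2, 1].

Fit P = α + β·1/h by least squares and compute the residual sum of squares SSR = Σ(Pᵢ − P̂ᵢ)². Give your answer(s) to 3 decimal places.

Entries of AᵀA: Σ1 = 6, Σ1/h = 533/840, Σ1/h·1/h = 25561/78400.
And ΣP = 9, Σ1/h·P = -43/168.
Normal equations: [[6, 533/840]; [533/840, 25561/78400]]·[α, β]ᵀ = [9, -43/168]ᵀ.
Eliminating β: (25561/78400)·(row 1) − (533/840)·(row 2) gives (219241/141120)·α = (25561/78400)·9 − (533/840)·(-43/168) = 78037/25200, so α = 2185036/1096205.
Then β = ((-43/168) − (533/840)·(2185036/1096205))/(25561/78400) = -1022616/219241.
Residuals: 495424/1096205, 1711734/1096205, -12236/11539, -1332856/1096205, 67074/99655, -449696/1096205; SSR = 6431096/1096205.

SSR = 5.867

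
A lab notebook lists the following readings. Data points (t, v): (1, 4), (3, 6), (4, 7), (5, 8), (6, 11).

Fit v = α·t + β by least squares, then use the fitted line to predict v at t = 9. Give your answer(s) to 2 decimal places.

v̂ = 13.95

Setting ∂/∂α … = 0 gives: 87·α + 19·β = 156;  19·α + 5·β = 36.
Eliminating β: 5·(row 1) − 19·(row 2) gives 74·α = 5·156 − 19·36 = 96, so α = 48/37.
Then β = (36 − 19·(48/37))/5 = 84/37.
At t = 9: v̂ = (48/37)·(9) + (84/37)·(1) = 516/37.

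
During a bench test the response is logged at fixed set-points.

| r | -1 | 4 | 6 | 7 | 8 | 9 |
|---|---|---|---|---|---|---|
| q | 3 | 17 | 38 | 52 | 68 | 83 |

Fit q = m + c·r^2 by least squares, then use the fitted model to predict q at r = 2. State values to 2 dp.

Sums needed: Σ1 = 6, Σr^2 = 247, Σr^2·r^2 = 14611.
For Aᵀq: Σq = 261, Σr^2·q = 15266.
So AᵀA·[m, c]ᵀ = Aᵀq: [[6, 247]; [247, 14611]]·[m, c]ᵀ = [261, 15266]ᵀ.
Eliminating c: 14611·(row 1) − 247·(row 2) gives 26657·m = 14611·261 − 247·15266 = 42769, so m = 2251/1403.
Then c = (15266 − 247·(2251/1403))/14611 = 27129/26657.
At r = 2: q̂ = (2251/1403)·(1) + (27129/26657)·(4) = 151285/26657.

q̂ = 5.68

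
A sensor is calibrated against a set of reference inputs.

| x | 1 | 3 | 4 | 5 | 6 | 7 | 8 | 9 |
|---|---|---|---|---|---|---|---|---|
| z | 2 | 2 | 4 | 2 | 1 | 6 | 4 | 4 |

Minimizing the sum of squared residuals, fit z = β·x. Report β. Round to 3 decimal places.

The normal equations are: 281·β = 150.
Hence β = 150 / 281 ≈ 0.533808.

β = 0.534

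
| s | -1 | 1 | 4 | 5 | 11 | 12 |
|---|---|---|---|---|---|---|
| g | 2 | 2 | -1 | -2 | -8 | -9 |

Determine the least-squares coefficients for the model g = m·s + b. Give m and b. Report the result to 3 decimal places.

Setting ∂/∂m … = 0 gives: 308·m + 32·b = -210;  32·m + 6·b = -16.
(Σs·s = 308, Σs = 32, Σ1 = 6, Σs·g = -210, Σg = -16.)
Eliminating b: 6·(row 1) − 32·(row 2) gives 824·m = 6·(-210) − 32·(-16) = -748, so m = -187/206.
Then b = ((-16) − 32·(-187/206))/6 = 224/103.

m = -0.908, b = 2.175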